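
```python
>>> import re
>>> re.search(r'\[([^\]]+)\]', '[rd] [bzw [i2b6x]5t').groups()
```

`re.search` scans for the first position where the pattern succeeds.
The match spans [0:4] → '[rd]'.
Captured: group 1 = 'rd'.

('rd',)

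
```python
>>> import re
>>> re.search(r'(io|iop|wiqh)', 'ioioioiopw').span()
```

`search` walks the string left to right and returns the first match it finds.
The match spans [0:2] → 'io'.
Captured: group 1 = 'io'.

(0, 2)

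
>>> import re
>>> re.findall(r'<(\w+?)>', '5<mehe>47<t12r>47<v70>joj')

['mehe', 't12r', 'v70']

Walking the string: at [1:7] match '<mehe>', group 1 = 'mehe'; at [9:15] match '<t12r>', group 1 = 't12r'; at [17:22] match '<v70>', group 1 = 'v70'.
One capturing group, so `findall` returns just the captured substring from each match — 3 in all.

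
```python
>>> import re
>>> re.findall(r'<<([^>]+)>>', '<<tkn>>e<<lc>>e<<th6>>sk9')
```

['tkn', 'lc', 'th6']

`findall` collects group 1 from each match (3 total).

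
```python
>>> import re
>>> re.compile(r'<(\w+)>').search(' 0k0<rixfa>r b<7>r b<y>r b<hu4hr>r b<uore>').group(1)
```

'rixfa'

`search` walks the string left to right and returns the first match it finds.
The match spans [4:11] → '<rixfa>'.
Captured: group 1 = 'rixfa'.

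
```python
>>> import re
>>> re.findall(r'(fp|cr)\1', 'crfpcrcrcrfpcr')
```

['cr']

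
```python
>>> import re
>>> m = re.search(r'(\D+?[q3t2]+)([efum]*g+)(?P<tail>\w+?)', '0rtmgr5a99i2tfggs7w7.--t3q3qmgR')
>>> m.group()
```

This matches one or more of a non-digit (lazy), then one or more of one of [q3t2] (captured); then zero or more of one of [efum], then one or more of the literal 'g' (captured); then one or more of a word character (lazy) (captured as 'tail').
With the lazy modifier that quantifier settles for the fewest repetitions that let the rest of the pattern succeed (the atoms after it are unaffected and can still be greedy).
Unlike `match`, `search` isn't anchored — it looks for the pattern anywhere in the string.
The match spans [1:6] → 'rtmgr'.
Captured: group 1 = 'rt', group 2 = 'mg', group 3 = 'r'.

'rtmgr'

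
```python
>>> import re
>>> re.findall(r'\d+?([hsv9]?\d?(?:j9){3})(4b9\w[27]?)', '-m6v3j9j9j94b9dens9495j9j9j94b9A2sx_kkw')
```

[('v3j9j9j9', '4b9d'), ('95j9j9j9', '4b9A2')]

Pattern: one or more of a digit (lazy); then optionally one of [hsv9], then optionally a digit, then the literal 'j9' repeated 3 times (captured); then the literal '4b9', then a word character, then optionally one of [27] (captured).
Walking the string: at [2:15] match '6v3j9j9j94b9d', groups = ('v3j9j9j9', '4b9d'); at [18:33] match '9495j9j9j94b9A2', groups = ('95j9j9j9', '4b9A2').
With 2 capturing groups, `findall` returns a 2-tuple per match.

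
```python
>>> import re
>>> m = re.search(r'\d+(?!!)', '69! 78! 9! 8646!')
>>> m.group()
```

'6'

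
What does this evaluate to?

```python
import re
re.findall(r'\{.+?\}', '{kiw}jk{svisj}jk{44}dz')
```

['{kiw}', '{svisj}', '{44}']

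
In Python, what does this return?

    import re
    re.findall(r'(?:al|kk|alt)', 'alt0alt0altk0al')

['al', 'al', 'al', 'al']

Alternation isn't longest-match — the leftmost alternative that fits at this position is chosen.
Scanning left to right: at [0:2] → 'al'; at [4:6] → 'al'; at [8:10] → 'al'; at [13:15] → 'al'.
No capturing groups, so `findall` returns the 4 full match strings.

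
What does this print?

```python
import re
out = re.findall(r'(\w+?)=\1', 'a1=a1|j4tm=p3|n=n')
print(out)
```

['a1', 'n']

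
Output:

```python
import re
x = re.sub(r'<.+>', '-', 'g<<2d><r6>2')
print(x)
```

g-2

Matches: at [1:10] → '<<2d><r6>'.
`sub` substitutes '-' at each match site.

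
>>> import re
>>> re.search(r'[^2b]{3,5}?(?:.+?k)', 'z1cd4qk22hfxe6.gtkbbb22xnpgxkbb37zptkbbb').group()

'z1cd4qk'

Because the quantifier is non-greedy, it stops expanding at the earliest point where the rest of the pattern can succeed.
The match spans [0:7] → 'z1cd4qk'.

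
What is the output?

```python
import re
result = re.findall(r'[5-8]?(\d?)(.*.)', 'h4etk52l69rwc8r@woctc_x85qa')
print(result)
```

This matches optionally a character in [5-8]; then optionally a digit (captured); then zero or more of any character, then any character (captured).
Walking the string: at [0:27] match 'h4etk52l69rwc8r@woctc_x85qa', groups = ('', 'h4etk52l69rwc8r@woctc_x85qa').
2 groups means the one result is a tuple of 2 captured strings — 1 here.

[('', 'h4etk52l69rwc8r@woctc_x85qa')]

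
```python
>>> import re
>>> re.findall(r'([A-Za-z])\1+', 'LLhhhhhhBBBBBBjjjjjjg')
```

['L', 'h', 'B', 'j']

`\1` is not a pattern — it's the concrete string captured by group 1, re-applied verbatim.
`findall` collects group 1 from each match (4 total).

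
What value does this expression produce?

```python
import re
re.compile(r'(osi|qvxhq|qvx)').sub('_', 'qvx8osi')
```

Every occurrence is swapped for '_'.

'_8_'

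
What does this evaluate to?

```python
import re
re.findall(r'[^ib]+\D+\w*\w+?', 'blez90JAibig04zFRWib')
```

['lez90JAibig04zFRWib']

This matches one or more of any character except [ib], then one or more of a non-digit; then zero or more of a word character, then one or more of a word character (lazy).
Matches: at [1:20] → 'lez90JAibig04zFRWib'.
With no groups in the pattern, `findall` gives back each whole match — 1 here.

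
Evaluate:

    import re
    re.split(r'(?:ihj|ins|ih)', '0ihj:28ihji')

['0', ':28', 'i']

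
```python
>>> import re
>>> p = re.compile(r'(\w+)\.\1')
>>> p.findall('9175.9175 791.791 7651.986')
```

['9175', '791']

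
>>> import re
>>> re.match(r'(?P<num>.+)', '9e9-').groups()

('9e9-',)

The pattern matches one or more of any character (captured as 'num').
`re.match` won't scan ahead — the pattern has to work from the very first character.
The match spans [0:4] → '9e9-'.
Captured: group 1 = '9e9-'.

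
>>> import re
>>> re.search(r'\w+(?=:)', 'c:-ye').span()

The lookaround is zero-width — it requires the adjacent text to match without consuming it, so the asserted text isn't part of the match.
`re.search` tries every starting position until one works.
The match spans [0:1] → 'c'.

(0, 1)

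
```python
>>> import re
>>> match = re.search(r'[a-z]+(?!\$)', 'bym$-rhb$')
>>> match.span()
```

`(?!…)`/`(?<!…)` only lets a position through if the neighbouring text does NOT match; no characters are consumed.
The match spans [0:2] → 'by'.

(0, 2)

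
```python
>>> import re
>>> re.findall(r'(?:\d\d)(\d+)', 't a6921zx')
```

['21']

Pattern: a digit, then a digit (non-capturing group); then one or more of a digit (captured).
Walking the string: at [3:7] match '6921', group 1 = '21'.
`findall` collects group 1 from the one match (1 total).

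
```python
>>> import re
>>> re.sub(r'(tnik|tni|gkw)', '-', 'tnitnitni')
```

Matches: at [0:3] → 'tni'; at [3:6] → 'tni'; at [6:9] → 'tni'.
Every occurrence is swapped for '-'.

'---'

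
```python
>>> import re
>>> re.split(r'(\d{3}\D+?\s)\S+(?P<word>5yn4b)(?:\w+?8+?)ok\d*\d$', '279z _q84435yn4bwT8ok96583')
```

This matches exactly 3 of a digit, then one or more of a non-digit (lazy), then whitespace (captured); then one or more of a non-whitespace character; then the literal '5yn', then the literal '4b' (captured as 'word'); then one or more of a word character (lazy), then one or more of a literal '8' (lazy) (non-capturing group); then the literal 'ok', then zero or more of a digit, then a digit; then anchored at the end.
Matches to split on: at [0:26] → '279z _q84435yn4bwT8ok96583'.
Because the pattern has a capturing group, `split` also inserts each captured text between the pieces.

['', '279z ', '5yn4b', '']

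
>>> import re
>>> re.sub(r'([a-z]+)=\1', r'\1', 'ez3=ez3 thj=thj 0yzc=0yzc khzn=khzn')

The backreference `\1` re-matches whatever the first group consumed, character for character.
Matches: at [8:15] → 'thj=thj'; at [26:35] → 'khzn=khzn'.
`\1` in the replacement pulls in group 1's text for each match.

'ez3=ez3 thj 0yzc=0yzc khzn'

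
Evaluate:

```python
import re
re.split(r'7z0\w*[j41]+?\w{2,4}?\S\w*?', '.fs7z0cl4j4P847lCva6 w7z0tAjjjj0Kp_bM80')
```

['.fs', 'va6 w', '_bM80']

This matches the literal '7z0', then zero or more of a word character, then one or more of one of [j41] (lazy); then 2 to 4 of a word character (lazy), then a non-whitespace character, then zero or more of a word character (lazy).
Lazy quantifiers expand one character at a time until the remainder of the pattern can match.
Matches to split on: at [3:17] → '7z0cl4j4P847lC'; at [22:34] → '7z0tAjjjj0Kp'.
Splitting on the pattern gives 3 pieces.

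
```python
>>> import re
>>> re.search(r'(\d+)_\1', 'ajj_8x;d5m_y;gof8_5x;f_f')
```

None

`\1` is not a pattern — it's the concrete string captured by group 1, re-applied verbatim.
Unlike `match`, `search` isn't anchored — it looks for the pattern anywhere in the string.
Here the pattern never matches, so the call returns None.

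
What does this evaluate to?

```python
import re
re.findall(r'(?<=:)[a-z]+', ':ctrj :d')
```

['ctrj', 'd']

The positive lookaround only admits positions where the adjacent text matches; those characters stay outside the span.
Matches: at [1:5] → 'ctrj'; at [7:8] → 'd'.
`findall` yields the raw match text (2 of them) because the pattern has no groups.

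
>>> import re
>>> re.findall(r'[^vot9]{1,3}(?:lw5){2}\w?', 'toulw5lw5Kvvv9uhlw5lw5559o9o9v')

Pattern: 1 to 3 of any character except [vot9], then the literal 'lw5' repeated 2 times; then optionally a word character.
Since nothing is captured, `findall` lists the 2 matched substrings directly.

['ulw5lw5K', 'uhlw5lw55']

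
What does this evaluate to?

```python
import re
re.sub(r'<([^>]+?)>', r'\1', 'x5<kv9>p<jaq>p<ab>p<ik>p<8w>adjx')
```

Matches: at [2:7] → '<kv9>'; at [8:13] → '<jaq>'; at [14:18] → '<ab>'; at [19:23] → '<ik>'; at [24:28] → '<8w>'.
`\1` in the replacement pulls in group 1's text for each match.

'x5kv9pjaqpabpikp8wadjx'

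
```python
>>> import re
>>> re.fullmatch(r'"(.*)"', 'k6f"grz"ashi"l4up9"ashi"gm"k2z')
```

None

`fullmatch` succeeds only if the pattern covers the string from start to end.
Here there's no way to consume every character, so the call returns None.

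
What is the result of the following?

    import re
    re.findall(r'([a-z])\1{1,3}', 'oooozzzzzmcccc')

['o', 'z', 'c']

A backreference is literal: `\1` must see the identical characters the first group matched.
`findall` collects group 1 from each match (3 total).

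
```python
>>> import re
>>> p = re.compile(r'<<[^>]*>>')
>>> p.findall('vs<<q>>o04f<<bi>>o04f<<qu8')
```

['<<q>>', '<<bi>>']

Scanning left to right: at [2:7] → '<<q>>'; at [11:17] → '<<bi>>'.
No capturing groups, so `findall` returns the 2 full match strings.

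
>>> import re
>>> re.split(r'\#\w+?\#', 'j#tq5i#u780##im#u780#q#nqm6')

['j', 'u780#', 'u780', 'nqm6']

Matches to split on: at [1:7] → '#tq5i#'; at [12:16] → '#im#'; at [20:23] → '#q#'.
Each match becomes a cut point; 4 segments remain.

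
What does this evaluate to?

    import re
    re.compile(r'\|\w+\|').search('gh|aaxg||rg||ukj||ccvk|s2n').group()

`re.search` tries every starting position until one works.
The match spans [2:8] → '|aaxg|'.

'|aaxg|'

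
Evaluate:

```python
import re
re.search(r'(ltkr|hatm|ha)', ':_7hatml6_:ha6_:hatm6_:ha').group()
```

'hatm'

Alternation tries branches left to right and keeps the first one that lets the overall match succeed at that position.
The match spans [3:7] → 'hatm'.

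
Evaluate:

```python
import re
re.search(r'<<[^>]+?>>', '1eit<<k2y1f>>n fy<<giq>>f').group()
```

`re.search` tries every starting position until one works.
The match spans [4:13] → '<<k2y1f>>'.

'<<k2y1f>>'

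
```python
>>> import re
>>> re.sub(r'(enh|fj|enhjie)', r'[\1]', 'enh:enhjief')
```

'[enh]:[enh]jief'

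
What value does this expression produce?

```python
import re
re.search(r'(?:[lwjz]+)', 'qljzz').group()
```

The pattern matches one or more of one of [lwjz] (non-capturing group).
Unlike `match`, `search` isn't anchored — it looks for the pattern anywhere in the string.
The match spans [1:5] → 'ljzz'.

'ljzz'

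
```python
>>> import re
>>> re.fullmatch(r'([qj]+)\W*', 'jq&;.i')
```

None

`re.fullmatch` requires the pattern to consume the entire string.
Here the string isn't matched end-to-end, so the call returns None.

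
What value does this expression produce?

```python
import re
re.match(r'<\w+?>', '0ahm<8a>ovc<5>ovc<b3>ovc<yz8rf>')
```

With `match`, the pattern is implicitly anchored at the beginning.
Here the pattern fails at index 0, so the call returns None.

None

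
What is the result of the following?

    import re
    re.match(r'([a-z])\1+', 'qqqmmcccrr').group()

'qqq'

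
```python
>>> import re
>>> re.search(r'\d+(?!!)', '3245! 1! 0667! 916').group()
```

The negative lookaround is zero-width — it rules out positions where the adjacent text would match, without consuming anything.
Unlike `match`, `search` isn't anchored — it looks for the pattern anywhere in the string.
The match spans [0:3] → '324'.

'324'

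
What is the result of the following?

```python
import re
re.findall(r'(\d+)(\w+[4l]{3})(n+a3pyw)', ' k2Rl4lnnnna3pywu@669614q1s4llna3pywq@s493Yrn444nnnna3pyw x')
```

[('2', 'Rl4l', 'nnnna3pyw'), ('669614', 'q1s4ll', 'na3pyw'), ('493', 'Yrn444', 'nnnna3pyw')]

Pattern: one or more of a digit (captured); then one or more of a word character, then exactly 3 of one of [4l] (captured); then one or more of the literal 'n', then the literal 'a3', then the literal 'pyw' (captured).
Walking the string: at [2:16] match '2Rl4lnnnna3pyw', groups = ('2', 'Rl4l', 'nnnna3pyw'); at [18:36] match '669614q1s4llna3pyw', groups = ('669614', 'q1s4ll', 'na3pyw'); at [39:57] match '493Yrn444nnnna3pyw', groups = ('493', 'Yrn444', 'nnnna3pyw').
`findall` packs the 3 group values into a tuple for every match.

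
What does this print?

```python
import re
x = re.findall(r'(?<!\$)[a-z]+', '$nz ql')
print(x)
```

['z', 'ql']

The negative lookaround is zero-width — it rules out positions where the adjacent text would match, without consuming anything.
Walking the string: at [2:3] → 'z'; at [4:6] → 'ql'.
No capturing groups, so `findall` returns the 2 full match strings.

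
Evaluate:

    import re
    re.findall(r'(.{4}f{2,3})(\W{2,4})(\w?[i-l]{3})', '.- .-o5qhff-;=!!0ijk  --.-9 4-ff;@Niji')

Pattern: exactly 4 of any character, then 2 to 3 of the literal 'f' (captured); then 2 to 4 of a non-word character (captured); then optionally a word character, then exactly 3 of a character in [i-l] (captured).
3 groups means the one result is a tuple of 3 captured strings — 1 here.

[('9 4-ff', ';@', 'Niji')]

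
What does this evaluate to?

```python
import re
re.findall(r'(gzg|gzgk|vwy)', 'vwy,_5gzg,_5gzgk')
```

`|` is ordered: at each position the engine commits to the first alternative that works.
Scanning left to right: at [0:3] match 'vwy', group 1 = 'vwy'; at [6:9] match 'gzg', group 1 = 'gzg'; at [12:15] match 'gzg', group 1 = 'gzg'.
With a single group, `findall` returns only what that group captured — 3 items.

['vwy', 'gzg', 'gzg']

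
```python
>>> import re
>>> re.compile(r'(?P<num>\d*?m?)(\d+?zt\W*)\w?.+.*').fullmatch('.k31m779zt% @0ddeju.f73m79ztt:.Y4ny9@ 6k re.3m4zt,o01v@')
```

None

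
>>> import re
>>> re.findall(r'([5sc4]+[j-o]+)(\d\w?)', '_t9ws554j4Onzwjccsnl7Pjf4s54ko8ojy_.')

[('s554j', '4O'), ('ccsnl', '7P'), ('4s54ko', '8o')]

The pattern matches one or more of one of [5sc4], then one or more of a character in [j-o] (captured); then a digit, then optionally a word character (captured).
With 2 capturing groups, `findall` returns a 2-tuple per match.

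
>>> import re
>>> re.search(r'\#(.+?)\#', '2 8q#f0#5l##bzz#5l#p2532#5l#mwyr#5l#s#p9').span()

(4, 8)

The `?` after the quantifier makes it lazy — it takes as little as possible before letting the rest of the pattern try.
`re.search` tries every starting position until one works.
The match spans [4:8] → '#f0#'.
Captured: group 1 = 'f0'.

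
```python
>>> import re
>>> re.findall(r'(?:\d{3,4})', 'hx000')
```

['000']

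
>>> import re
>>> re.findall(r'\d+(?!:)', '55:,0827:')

['5', '082']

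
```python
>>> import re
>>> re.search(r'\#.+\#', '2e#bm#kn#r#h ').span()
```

(2, 11)

The match spans [2:11] → '#bm#kn#r#'.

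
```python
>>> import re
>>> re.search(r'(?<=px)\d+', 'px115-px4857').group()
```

Lookahead/lookbehind check context without consuming it, so the matched span excludes the asserted characters.
The match spans [2:5] → '115'.

'115'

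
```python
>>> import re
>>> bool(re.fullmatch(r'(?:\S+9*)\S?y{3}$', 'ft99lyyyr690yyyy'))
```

Pattern: one or more of a non-whitespace character, then zero or more of a literal '9' (non-capturing group); then optionally a non-whitespace character, then exactly 3 of a literal 'y'; then anchored at the end.
`re.fullmatch` is like wrapping the pattern in `^…$` (in single-line mode).
The match spans [0:16] → 'ft99lyyyr690yyyy'.

True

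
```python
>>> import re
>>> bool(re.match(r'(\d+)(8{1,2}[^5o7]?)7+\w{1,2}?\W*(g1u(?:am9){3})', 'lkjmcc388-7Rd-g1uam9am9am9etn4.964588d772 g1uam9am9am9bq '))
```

False

This matches one or more of a digit (captured); then 1 to 2 of a literal '8', then optionally any character except [5o7] (captured); then one or more of a literal '7'; then 1 to 2 of a word character (lazy), then zero or more of a non-word character; then the literal 'g1u', then the literal 'am9' repeated 3 times (captured).
With `match`, the pattern is implicitly anchored at the beginning.
Here the pattern fails at index 0, so the call returns None, and `bool(None)` is False.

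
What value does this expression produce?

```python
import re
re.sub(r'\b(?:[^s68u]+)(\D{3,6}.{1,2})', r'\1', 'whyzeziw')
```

'eziw'

The pattern matches a word boundary (`\b`, zero-width); then one or more of any character except [s68u] (non-capturing group); then 3 to 6 of a non-digit, then 1 to 2 of any character (captured).
Matches: at [0:8] → 'whyzeziw'.
The replacement refers to a captured group, so each match is rewritten using its own captured text.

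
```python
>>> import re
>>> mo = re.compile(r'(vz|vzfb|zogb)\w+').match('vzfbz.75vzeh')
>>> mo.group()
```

With `match`, the pattern is implicitly anchored at the beginning.
The match spans [0:5] → 'vzfbz'.
Captured: group 1 = 'vz'.

'vzfbz'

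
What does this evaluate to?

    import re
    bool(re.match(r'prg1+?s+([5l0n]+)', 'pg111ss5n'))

With `match`, the pattern is implicitly anchored at the beginning.
Here the pattern fails at index 0, so the call returns None, and `bool(None)` is False.

False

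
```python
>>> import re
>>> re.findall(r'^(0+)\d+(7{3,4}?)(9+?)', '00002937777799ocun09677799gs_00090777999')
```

[('0000', '777', '9')]

A `+?`/`*?`/`{m,n}?` starts at its minimum and grows only as far as needed for what follows to match.
With 3 capturing groups, `findall` returns a 3-tuple per match.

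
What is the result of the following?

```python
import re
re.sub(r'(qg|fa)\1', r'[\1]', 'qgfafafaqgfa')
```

'qg[fa]faqgfa'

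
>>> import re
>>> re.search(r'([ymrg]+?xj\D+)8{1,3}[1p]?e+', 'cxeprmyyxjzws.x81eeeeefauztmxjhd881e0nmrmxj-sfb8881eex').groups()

The match spans [4:22] → 'rmyyxjzws.x81eeeee'.
Captured: group 1 = 'rmyyxjzws.x'.

('rmyyxjzws.x',)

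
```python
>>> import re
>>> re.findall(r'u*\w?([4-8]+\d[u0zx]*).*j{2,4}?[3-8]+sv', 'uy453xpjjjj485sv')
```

['453x']

Pattern: zero or more of a literal 'u', then optionally a word character; then one or more of a character in [4-8], then a digit, then zero or more of one of [u0zx] (captured); then zero or more of any character; then 2 to 4 of a literal 'j' (lazy), then one or more of a character in [3-8], then the literal 'sv'.
`findall` collects group 1 from the one match (1 total).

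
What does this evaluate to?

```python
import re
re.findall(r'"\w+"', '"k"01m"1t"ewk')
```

Scanning left to right: at [0:3] → '"k"'; at [6:10] → '"1t"'.
No capturing groups, so `findall` returns the 2 full match strings.

['"k"', '"1t"']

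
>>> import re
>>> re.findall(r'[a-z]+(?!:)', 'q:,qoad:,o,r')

The negative lookaround is zero-width — it rules out positions where the adjacent text would match, without consuming anything.
Walking the string: at [3:6] → 'qoa'; at [9:10] → 'o'; at [11:12] → 'r'.
Since nothing is captured, `findall` lists the 3 matched substrings directly.

['qoa', 'o', 'r']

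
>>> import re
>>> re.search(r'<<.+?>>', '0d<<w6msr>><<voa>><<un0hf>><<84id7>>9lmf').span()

(2, 11)

A `+?`/`*?`/`{m,n}?` starts at its minimum and grows only as far as needed for what follows to match.
Unlike `match`, `search` isn't anchored — it looks for the pattern anywhere in the string.
The match spans [2:11] → '<<w6msr>>'.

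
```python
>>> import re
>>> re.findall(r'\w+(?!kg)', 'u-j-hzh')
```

['u', 'j', 'hzh']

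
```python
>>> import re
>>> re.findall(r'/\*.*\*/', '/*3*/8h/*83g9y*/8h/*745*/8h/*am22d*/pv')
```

['/*3*/8h/*83g9y*/8h/*745*/8h/*am22d*/']

Since nothing is captured, `findall` lists the 1 matched substring directly.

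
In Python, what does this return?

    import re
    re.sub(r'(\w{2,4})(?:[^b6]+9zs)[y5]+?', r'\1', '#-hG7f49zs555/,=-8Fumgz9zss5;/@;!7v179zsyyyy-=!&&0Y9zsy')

Pattern: 2 to 4 of a word character (captured); then one or more of any character except [b6], then the literal '9zs' (non-capturing group); then one or more of one of [y5] (lazy).
Matches: at [2:55] → 'hG7f49zs555/,=-8Fumgz9zss5;/@;!7v179zsyyyy-=!&&0Y9zsy'.
The replacement refers to a captured group, so each match is rewritten using its own captured text.

'#-hG7f'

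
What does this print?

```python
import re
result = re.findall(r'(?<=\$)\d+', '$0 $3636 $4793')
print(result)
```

['0', '3636', '4793']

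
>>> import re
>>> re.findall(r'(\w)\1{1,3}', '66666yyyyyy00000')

['6', 'y', 'y', '0']

A backreference is literal: `\1` must see the identical characters the first group matched.
Walking the string: at [0:4] match '6666', group 1 = '6'; at [5:9] match 'yyyy', group 1 = 'y'; at [9:11] match 'yy', group 1 = 'y'; at [11:15] match '0000', group 1 = '0'.
With a single group, `findall` returns only what that group captured — 4 items.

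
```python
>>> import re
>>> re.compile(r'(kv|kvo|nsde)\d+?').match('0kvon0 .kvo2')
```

None

With `match`, the pattern is implicitly anchored at the beginning.
Here position 0 doesn't satisfy it, so the call returns None.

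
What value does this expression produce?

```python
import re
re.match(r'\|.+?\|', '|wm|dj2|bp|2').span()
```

(0, 4)

`re.match` only tries the pattern at the start of the string.
The match spans [0:4] → '|wm|'.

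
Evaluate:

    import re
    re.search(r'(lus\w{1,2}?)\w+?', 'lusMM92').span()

(0, 5)

The pattern matches the literal 'lus', then 1 to 2 of a word character (lazy) (captured); then one or more of a word character (lazy).
Because the quantifier is non-greedy, it stops expanding at the earliest point where the rest of the pattern can succeed.
`re.search` scans for the first position where the pattern succeeds.
The match spans [0:5] → 'lusMM'.
Captured: group 1 = 'lusM'.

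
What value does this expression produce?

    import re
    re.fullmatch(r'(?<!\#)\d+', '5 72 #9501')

A negative assertion filters positions out without eating any characters.
`re.fullmatch` requires the pattern to consume the entire string.
Here there's no way to consume every character, so the call returns None.

None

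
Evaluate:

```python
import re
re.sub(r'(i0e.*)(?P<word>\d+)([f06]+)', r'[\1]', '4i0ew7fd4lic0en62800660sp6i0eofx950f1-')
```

The pattern matches the literal 'i0e', then zero or more of any character (captured); then one or more of a digit (captured as 'word'); then one or more of one of [f06] (captured).
Matches: at [1:36] → 'i0ew7fd4lic0en62800660sp6i0eofx950f'.
`\1` in the replacement pulls in group 1's text for each match.

'4[i0ew7fd4lic0en62800660sp6i0eofx95]1-'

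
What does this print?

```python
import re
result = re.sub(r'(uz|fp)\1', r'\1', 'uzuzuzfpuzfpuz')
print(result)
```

A backreference is literal: `\1` must see the identical characters the first group matched.
Matches: at [0:4] → 'uzuz'.
`\1` in the replacement pulls in group 1's text for each match.

uzuzfpuzfpuz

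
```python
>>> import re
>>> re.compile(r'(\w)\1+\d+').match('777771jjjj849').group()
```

'777771'

`match` is anchored at position 0; if the pattern doesn't fit there, it returns None.
The match spans [0:6] → '777771'.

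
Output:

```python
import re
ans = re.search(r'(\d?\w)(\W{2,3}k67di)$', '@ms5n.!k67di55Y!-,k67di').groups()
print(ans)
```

('5Y', '!-,k67di')

The match spans [13:23] → '5Y!-,k67di'.
Captured: group 1 = '5Y', group 2 = '!-,k67di'.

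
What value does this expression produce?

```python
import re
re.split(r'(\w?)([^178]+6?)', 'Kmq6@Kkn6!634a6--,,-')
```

The pattern matches optionally a word character (captured); then one or more of any character except [178], then optionally a literal '6' (captured).
Matches to split on: at [0:20] → 'Kmq6@Kkn6!634a6--,,-'.
The group in the pattern means `split` returns the separators' captures alongside the pieces.

['', 'K', 'mq6@Kkn6!634a6--,,-', '']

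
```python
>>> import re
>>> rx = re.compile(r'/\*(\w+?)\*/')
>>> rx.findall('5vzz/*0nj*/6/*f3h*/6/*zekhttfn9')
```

['0nj', 'f3h']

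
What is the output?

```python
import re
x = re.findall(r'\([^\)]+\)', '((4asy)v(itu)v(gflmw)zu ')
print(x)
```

['((4asy)', '(itu)', '(gflmw)']

`findall` yields the raw match text (3 of them) because the pattern has no groups.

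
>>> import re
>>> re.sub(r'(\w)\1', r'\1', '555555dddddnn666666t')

After group 1 captures some text, `\1` only succeeds where that same text appears again.
The replacement refers to a captured group, so each match is rewritten using its own captured text.

'555dddn666t'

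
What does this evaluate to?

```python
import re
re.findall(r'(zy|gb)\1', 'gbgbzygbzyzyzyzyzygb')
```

['gb', 'zy', 'zy']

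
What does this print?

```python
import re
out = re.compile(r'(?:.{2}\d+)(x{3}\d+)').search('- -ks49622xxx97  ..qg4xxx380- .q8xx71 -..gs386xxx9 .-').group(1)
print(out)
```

xxx97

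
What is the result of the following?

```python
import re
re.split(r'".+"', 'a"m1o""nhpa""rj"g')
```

Splitting on the pattern gives 2 pieces.

['a', 'g']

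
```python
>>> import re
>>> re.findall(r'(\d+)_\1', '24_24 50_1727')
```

['24']

`\1` has to match the exact text group 1 already captured.
Matches: at [0:5] match '24_24', group 1 = '24'.
One capturing group, so `findall` returns just the captured substring from the one match — 1 in all.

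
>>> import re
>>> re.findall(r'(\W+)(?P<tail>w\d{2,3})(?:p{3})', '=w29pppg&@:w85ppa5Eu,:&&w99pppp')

The pattern matches one or more of a non-word character (captured); then a literal 'w', then 2 to 3 of a digit (captured as 'tail'); then exactly 3 of a literal 'p' (non-capturing group).
Scanning left to right: at [0:7] match '=w29ppp', groups = ('=', 'w29'); at [20:30] match ',:&&w99ppp', groups = (',:&&', 'w99').
`findall` packs the 2 group values into a tuple for every match.

[('=', 'w29'), (',:&&', 'w99')]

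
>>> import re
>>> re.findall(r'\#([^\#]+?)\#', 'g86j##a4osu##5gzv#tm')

Scanning left to right: at [5:12] match '#a4osu#', group 1 = 'a4osu'; at [12:18] match '#5gzv#', group 1 = '5gzv'.
Because there's exactly one group, `findall` drops the full match and keeps group 1 from each hit.

['a4osu', '5gzv']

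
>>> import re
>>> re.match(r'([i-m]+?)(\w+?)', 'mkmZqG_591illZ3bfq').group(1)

'm'

The pattern matches one or more of a character in [i-m] (lazy) (captured); then one or more of a word character (lazy) (captured).
A `+?`/`*?`/`{m,n}?` starts at its minimum and grows only as far as needed for what follows to match.
`re.match` won't scan ahead — the pattern has to work from the very first character.
The match spans [0:2] → 'mk'.
Captured: group 1 = 'm', group 2 = 'k'.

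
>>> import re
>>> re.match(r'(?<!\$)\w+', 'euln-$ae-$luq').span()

(0, 4)

`re.match` only tries the pattern at the start of the string.
The match spans [0:4] → 'euln'.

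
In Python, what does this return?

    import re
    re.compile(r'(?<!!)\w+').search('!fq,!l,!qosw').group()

A negative assertion filters positions out without eating any characters.
`re.search` tries every starting position until one works.
The match spans [2:3] → 'q'.

'q'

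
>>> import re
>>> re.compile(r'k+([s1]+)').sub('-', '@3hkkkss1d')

'@3h-d'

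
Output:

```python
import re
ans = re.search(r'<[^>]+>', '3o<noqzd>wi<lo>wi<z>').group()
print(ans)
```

The match spans [2:9] → '<noqzd>'.

<noqzd>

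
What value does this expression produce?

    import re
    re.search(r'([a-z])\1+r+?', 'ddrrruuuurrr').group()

After group 1 captures some text, `\1` only succeeds where that same text appears again.
`search` walks the string left to right and returns the first match it finds.
The match spans [0:3] → 'ddr'.
Captured: group 1 = 'd'.

'ddr'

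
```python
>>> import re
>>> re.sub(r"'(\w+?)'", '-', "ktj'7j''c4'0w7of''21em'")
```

"ktj--0w7of'-"

`sub` substitutes '-' at each match site.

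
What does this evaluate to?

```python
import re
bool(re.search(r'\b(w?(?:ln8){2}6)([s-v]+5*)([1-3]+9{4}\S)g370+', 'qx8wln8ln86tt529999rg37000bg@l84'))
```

Pattern: a word boundary (`\b`, zero-width); then optionally a literal 'w', then the literal 'ln8' repeated 2 times, then the literal '6' (captured); then one or more of a character in [s-v], then zero or more of the literal '5' (captured); then one or more of a character in [1-3], then exactly 4 of the literal '9', then a non-whitespace character (captured); then the literal 'g37', then one or more of the literal '0'.
Here no position works, so the call returns None, and `bool(None)` is False.

False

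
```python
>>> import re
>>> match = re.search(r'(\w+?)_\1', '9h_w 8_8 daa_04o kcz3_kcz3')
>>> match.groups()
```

('8',)

The match spans [5:8] → '8_8'.
Captured: group 1 = '8'.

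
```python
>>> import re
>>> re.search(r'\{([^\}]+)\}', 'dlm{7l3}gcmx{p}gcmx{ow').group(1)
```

'7l3'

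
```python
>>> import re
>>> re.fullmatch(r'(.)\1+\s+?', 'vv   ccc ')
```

None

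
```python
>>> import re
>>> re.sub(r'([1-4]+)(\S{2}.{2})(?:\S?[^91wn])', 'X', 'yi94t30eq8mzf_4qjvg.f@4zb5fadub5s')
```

'yi9Xmzf_X@Xub5s'

Every occurrence is swapped for 'X'.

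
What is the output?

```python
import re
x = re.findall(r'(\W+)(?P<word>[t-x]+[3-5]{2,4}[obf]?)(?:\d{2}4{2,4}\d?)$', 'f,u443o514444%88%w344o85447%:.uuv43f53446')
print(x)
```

[('%:.', 'uuv43f')]

2 groups means the one result is a tuple of 2 captured strings — 1 here.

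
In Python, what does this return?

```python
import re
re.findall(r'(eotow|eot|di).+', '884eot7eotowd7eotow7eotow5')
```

`findall` collects group 1 from the one match (1 total).

['eot']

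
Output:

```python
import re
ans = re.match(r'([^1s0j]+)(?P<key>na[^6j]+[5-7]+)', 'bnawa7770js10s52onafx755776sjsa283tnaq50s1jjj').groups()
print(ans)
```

('b', 'nawa777')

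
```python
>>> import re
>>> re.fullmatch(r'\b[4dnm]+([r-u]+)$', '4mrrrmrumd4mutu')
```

This matches a word boundary (`\b`, zero-width); then one or more of one of [4dnm]; then one or more of a character in [r-u] (captured); then anchored at the end.
For `fullmatch`, every character of the input must be accounted for by the pattern.
Here there's no way to consume every character, so the call returns None.

None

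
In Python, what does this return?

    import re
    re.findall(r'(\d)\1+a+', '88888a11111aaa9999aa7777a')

['8', '1', '9', '7']

`\1` is not a pattern — it's the concrete string captured by group 1, re-applied verbatim.
Walking the string: at [0:6] match '88888a', group 1 = '8'; at [6:14] match '11111aaa', group 1 = '1'; at [14:20] match '9999aa', group 1 = '9'; at [20:25] match '7777a', group 1 = '7'.
Because there's exactly one group, `findall` drops the full match and keeps group 1 from each hit.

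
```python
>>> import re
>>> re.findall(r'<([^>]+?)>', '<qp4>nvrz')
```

`findall` collects group 1 from the one match (1 total).

['qp4']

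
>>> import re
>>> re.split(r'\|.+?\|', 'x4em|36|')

The string is cut at each match, leaving 2 pieces.

['x4em', '']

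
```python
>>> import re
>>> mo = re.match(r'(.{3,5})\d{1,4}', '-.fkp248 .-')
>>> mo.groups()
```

The pattern matches 3 to 5 of any character (captured); then 1 to 4 of a digit.
With `match`, the pattern is implicitly anchored at the beginning.
The match spans [0:8] → '-.fkp248'.
Captured: group 1 = '-.fkp'.

('-.fkp',)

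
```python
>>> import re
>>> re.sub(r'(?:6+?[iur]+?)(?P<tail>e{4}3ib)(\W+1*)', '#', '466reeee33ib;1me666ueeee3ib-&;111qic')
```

'466reeee33ib;1me#qic'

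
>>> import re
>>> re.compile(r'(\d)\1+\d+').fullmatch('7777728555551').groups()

`\1` has to match the exact text group 1 already captured.
For `fullmatch`, every character of the input must be accounted for by the pattern.
The match spans [0:13] → '7777728555551'.
Captured: group 1 = '7'.

('7',)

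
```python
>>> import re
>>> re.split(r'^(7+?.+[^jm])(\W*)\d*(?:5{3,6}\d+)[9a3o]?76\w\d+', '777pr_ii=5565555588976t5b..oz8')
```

['', '777pr_ii=55655', '', 'b..oz8']

With a capturing group present, the delimiter's captured portion is kept in the result list.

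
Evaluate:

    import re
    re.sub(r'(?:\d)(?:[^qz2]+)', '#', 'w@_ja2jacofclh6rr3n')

The pattern matches a digit (non-capturing group); then one or more of any character except [qz2] (non-capturing group).
Each match is replaced by '#'.

'w@_ja#'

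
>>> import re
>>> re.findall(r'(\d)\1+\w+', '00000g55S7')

['0']

After group 1 captures some text, `\1` only succeeds where that same text appears again.
Matches: at [0:10] match '00000g55S7', group 1 = '0'.
One capturing group, so `findall` returns just the captured substring from the one match — 1 in all.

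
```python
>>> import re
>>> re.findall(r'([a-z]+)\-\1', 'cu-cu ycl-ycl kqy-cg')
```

`\1` is not a pattern — it's the concrete string captured by group 1, re-applied verbatim.
Matches: at [0:5] match 'cu-cu', group 1 = 'cu'; at [6:13] match 'ycl-ycl', group 1 = 'ycl'.
With a single group, `findall` returns only what that group captured — 2 items.

['cu', 'ycl']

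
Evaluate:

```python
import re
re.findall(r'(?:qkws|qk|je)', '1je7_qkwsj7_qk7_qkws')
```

`|` is ordered: at each position the engine commits to the first alternative that works.
Matches: at [1:3] → 'je'; at [5:9] → 'qkws'; at [12:14] → 'qk'; at [16:20] → 'qkws'.
With no groups in the pattern, `findall` gives back each whole match — 4 here.

['je', 'qkws', 'qk', 'qkws']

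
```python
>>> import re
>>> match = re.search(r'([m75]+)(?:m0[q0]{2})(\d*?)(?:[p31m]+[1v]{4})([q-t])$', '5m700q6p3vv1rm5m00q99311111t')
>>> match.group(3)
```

't'

Pattern: one or more of one of [m75] (captured); then the literal 'm0', then exactly 2 of one of [q0] (non-capturing group); then zero or more of a digit (lazy) (captured); then one or more of one of [p31m], then exactly 4 of one of [1v] (non-capturing group); then a character in [q-t] (captured); then anchored at the end.
Because the quantifier is non-greedy, it stops expanding at the earliest point where the rest of the pattern can succeed.
`search` walks the string left to right and returns the first match it finds.
The match spans [13:28] → 'm5m00q99311111t'.
Captured: group 1 = 'm5', group 2 = '99', group 3 = 't'.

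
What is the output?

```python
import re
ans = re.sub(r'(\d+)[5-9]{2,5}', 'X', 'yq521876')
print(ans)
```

The pattern matches one or more of a digit (captured); then 2 to 5 of a character in [5-9].
Matches: at [2:8] → '521876'.
`sub` substitutes 'X' at each match site.

yqX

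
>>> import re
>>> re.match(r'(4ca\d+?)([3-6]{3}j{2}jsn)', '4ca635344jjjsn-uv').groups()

('4ca635', '344jjjsn')

Pattern: the literal '4ca', then one or more of a digit (lazy) (captured); then exactly 3 of a character in [3-6], then exactly 2 of a literal 'j', then the literal 'jsn' (captured).
`re.match` only tries the pattern at the start of the string.
The match spans [0:14] → '4ca635344jjjsn'.
Captured: group 1 = '4ca635', group 2 = '344jjjsn'.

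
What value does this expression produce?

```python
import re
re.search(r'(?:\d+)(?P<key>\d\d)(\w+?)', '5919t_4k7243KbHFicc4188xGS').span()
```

(0, 5)

Because the quantifier is non-greedy, it stops expanding at the earliest point where the rest of the pattern can succeed.
The match spans [0:5] → '5919t'.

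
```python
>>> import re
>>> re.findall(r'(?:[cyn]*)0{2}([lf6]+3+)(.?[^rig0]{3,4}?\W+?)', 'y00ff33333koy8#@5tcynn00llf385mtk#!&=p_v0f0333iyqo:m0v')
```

The pattern matches zero or more of one of [cyn] (non-capturing group); then exactly 2 of a literal '0'; then one or more of one of [lf6], then one or more of a literal '3' (captured); then optionally any character, then 3 to 4 of any character except [rig0] (lazy), then one or more of a non-word character (lazy) (captured).
Lazy quantifiers expand one character at a time until the remainder of the pattern can match.
Scanning left to right: at [0:15] match 'y00ff33333koy8#', groups = ('ff33333', 'koy8#'); at [18:34] match 'cynn00llf385mtk#', groups = ('llf3', '85mtk#').
Multiple groups make `findall` return tuples — one 2-tuple for each match.

[('ff33333', 'koy8#'), ('llf3', '85mtk#')]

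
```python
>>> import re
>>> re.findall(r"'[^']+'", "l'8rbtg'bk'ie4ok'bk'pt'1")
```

No capturing groups, so `findall` returns the 3 full match strings.

["'8rbtg'", "'ie4ok'", "'pt'"]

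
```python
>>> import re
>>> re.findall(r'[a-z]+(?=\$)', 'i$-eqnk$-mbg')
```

['i', 'eqnk']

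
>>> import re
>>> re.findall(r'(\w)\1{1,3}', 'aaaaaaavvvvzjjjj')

['a', 'a', 'v', 'j']

`\1` has to match the exact text group 1 already captured.
Scanning left to right: at [0:4] match 'aaaa', group 1 = 'a'; at [4:7] match 'aaa', group 1 = 'a'; at [7:11] match 'vvvv', group 1 = 'v'; at [12:16] match 'jjjj', group 1 = 'j'.
`findall` collects group 1 from each match (4 total).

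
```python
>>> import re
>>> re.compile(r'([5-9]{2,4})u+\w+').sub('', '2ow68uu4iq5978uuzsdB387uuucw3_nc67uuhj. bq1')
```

'2ow. bq1'

The pattern matches 2 to 4 of a character in [5-9] (captured); then one or more of the literal 'u', then one or more of a word character.
Matches: at [3:38] → '68uu4iq5978uuzsdB387uuucw3_nc67uuhj'.
`sub` substitutes '' at each match site.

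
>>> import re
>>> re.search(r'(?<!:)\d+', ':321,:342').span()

`(?!…)`/`(?<!…)` only lets a position through if the neighbouring text does NOT match; no characters are consumed.
The match spans [2:4] → '21'.

(2, 4)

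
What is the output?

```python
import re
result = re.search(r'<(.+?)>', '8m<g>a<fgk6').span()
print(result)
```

The match spans [2:5] → '<g>'.

(2, 5)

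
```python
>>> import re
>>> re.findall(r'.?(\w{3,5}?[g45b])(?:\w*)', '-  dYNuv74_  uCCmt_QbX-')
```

['YNuv74', 'Cmt_Qb']

The pattern matches optionally any character; then 3 to 5 of a word character (lazy), then one of [g45b] (captured); then zero or more of a word character (non-capturing group).
Scanning left to right: at [3:11] match 'dYNuv74_', group 1 = 'YNuv74'; at [14:22] match 'CCmt_QbX', group 1 = 'Cmt_Qb'.
Because there's exactly one group, `findall` drops the full match and keeps group 1 from each hit.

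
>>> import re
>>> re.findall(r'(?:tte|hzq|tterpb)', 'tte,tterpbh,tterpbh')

['tte', 'tte', 'tte']

Branches in `(...|...)` are attempted left-to-right; the first branch that allows the whole pattern to succeed is taken.
Walking the string: at [0:3] → 'tte'; at [4:7] → 'tte'; at [12:15] → 'tte'.
`findall` yields the raw match text (3 of them) because the pattern has no groups.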